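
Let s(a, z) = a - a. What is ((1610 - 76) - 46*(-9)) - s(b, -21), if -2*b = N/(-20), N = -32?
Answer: 1948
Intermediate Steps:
b = -4/5 (b = -(-16)/(-20) = -(-16)*(-1)/20 = -1/2*8/5 = -4/5 ≈ -0.80000)
s(a, z) = 0
((1610 - 76) - 46*(-9)) - s(b, -21) = ((1610 - 76) - 46*(-9)) - 1*0 = (1534 + 414) + 0 = 1948 + 0 = 1948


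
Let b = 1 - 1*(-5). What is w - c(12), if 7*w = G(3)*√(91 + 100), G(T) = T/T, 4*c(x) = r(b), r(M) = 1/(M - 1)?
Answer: -1/20 + √191/7 ≈ 1.9243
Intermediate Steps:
b = 6 (b = 1 + 5 = 6)
r(M) = 1/(-1 + M)
c(x) = 1/20 (c(x) = 1/(4*(-1 + 6)) = (¼)/5 = (¼)*(⅕) = 1/20)
G(T) = 1
w = √191/7 (w = (1*√(91 + 100))/7 = (1*√191)/7 = √191/7 ≈ 1.9743)
w - c(12) = √191/7 - 1*1/20 = √191/7 - 1/20 = -1/20 + √191/7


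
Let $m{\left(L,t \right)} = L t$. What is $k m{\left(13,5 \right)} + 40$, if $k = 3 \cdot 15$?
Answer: $2965$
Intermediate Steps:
$k = 45$
$k m{\left(13,5 \right)} + 40 = 45 \cdot 13 \cdot 5 + 40 = 45 \cdot 65 + 40 = 2925 + 40 = 2965$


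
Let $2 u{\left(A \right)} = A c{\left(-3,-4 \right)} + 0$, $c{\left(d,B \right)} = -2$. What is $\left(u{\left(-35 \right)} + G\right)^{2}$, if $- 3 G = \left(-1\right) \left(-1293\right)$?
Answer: $156816$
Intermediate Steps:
$u{\left(A \right)} = - A$ ($u{\left(A \right)} = \frac{A \left(-2\right) + 0}{2} = \frac{- 2 A + 0}{2} = \frac{\left(-2\right) A}{2} = - A$)
$G = -431$ ($G = - \frac{\left(-1\right) \left(-1293\right)}{3} = \left(- \frac{1}{3}\right) 1293 = -431$)
$\left(u{\left(-35 \right)} + G\right)^{2} = \left(\left(-1\right) \left(-35\right) - 431\right)^{2} = \left(35 - 431\right)^{2} = \left(-396\right)^{2} = 156816$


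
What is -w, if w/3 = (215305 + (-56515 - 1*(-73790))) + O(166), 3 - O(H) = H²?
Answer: -615081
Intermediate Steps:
O(H) = 3 - H²
w = 615081 (w = 3*((215305 + (-56515 - 1*(-73790))) + (3 - 1*166²)) = 3*((215305 + (-56515 + 73790)) + (3 - 1*27556)) = 3*((215305 + 17275) + (3 - 27556)) = 3*(232580 - 27553) = 3*205027 = 615081)
-w = -1*615081 = -615081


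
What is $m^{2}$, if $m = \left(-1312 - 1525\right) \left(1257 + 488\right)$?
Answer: $24508093819225$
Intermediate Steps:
$m = -4950565$ ($m = \left(-2837\right) 1745 = -4950565$)
$m^{2} = \left(-4950565\right)^{2} = 24508093819225$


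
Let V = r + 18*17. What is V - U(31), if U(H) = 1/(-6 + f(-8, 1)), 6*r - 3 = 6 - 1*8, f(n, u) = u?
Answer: 9191/30 ≈ 306.37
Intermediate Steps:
r = ⅙ (r = ½ + (6 - 1*8)/6 = ½ + (6 - 8)/6 = ½ + (⅙)*(-2) = ½ - ⅓ = ⅙ ≈ 0.16667)
U(H) = -⅕ (U(H) = 1/(-6 + 1) = 1/(-5) = -⅕)
V = 1837/6 (V = ⅙ + 18*17 = ⅙ + 306 = 1837/6 ≈ 306.17)
V - U(31) = 1837/6 - 1*(-⅕) = 1837/6 + ⅕ = 9191/30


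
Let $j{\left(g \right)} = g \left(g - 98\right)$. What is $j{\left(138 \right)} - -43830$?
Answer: $49350$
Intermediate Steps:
$j{\left(g \right)} = g \left(-98 + g\right)$
$j{\left(138 \right)} - -43830 = 138 \left(-98 + 138\right) - -43830 = 138 \cdot 40 + 43830 = 5520 + 43830 = 49350$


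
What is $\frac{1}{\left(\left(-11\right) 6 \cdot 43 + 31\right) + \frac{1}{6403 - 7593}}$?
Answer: $- \frac{1190}{3340331} \approx -0.00035625$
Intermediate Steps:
$\frac{1}{\left(\left(-11\right) 6 \cdot 43 + 31\right) + \frac{1}{6403 - 7593}} = \frac{1}{\left(\left(-66\right) 43 + 31\right) + \frac{1}{-1190}} = \frac{1}{\left(-2838 + 31\right) - \frac{1}{1190}} = \frac{1}{-2807 - \frac{1}{1190}} = \frac{1}{- \frac{3340331}{1190}} = - \frac{1190}{3340331}$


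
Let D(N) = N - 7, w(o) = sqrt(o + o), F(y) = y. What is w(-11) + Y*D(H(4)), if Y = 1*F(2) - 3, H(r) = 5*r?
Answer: -13 + I*sqrt(22) ≈ -13.0 + 4.6904*I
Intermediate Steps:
w(o) = sqrt(2)*sqrt(o) (w(o) = sqrt(2*o) = sqrt(2)*sqrt(o))
D(N) = -7 + N
Y = -1 (Y = 1*2 - 3 = 2 - 3 = -1)
w(-11) + Y*D(H(4)) = sqrt(2)*sqrt(-11) - (-7 + 5*4) = sqrt(2)*(I*sqrt(11)) - (-7 + 20) = I*sqrt(22) - 1*13 = I*sqrt(22) - 13 = -13 + I*sqrt(22)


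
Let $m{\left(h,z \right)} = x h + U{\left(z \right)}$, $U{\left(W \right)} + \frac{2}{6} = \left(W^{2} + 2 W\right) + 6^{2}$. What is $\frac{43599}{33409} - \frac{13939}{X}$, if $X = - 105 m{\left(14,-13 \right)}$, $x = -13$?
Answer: $- \frac{450428401}{11693150} \approx -38.521$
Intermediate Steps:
$U{\left(W \right)} = \frac{107}{3} + W^{2} + 2 W$ ($U{\left(W \right)} = - \frac{1}{3} + \left(\left(W^{2} + 2 W\right) + 6^{2}\right) = - \frac{1}{3} + \left(\left(W^{2} + 2 W\right) + 36\right) = - \frac{1}{3} + \left(36 + W^{2} + 2 W\right) = \frac{107}{3} + W^{2} + 2 W$)
$m{\left(h,z \right)} = \frac{107}{3} + z^{2} - 13 h + 2 z$ ($m{\left(h,z \right)} = - 13 h + \left(\frac{107}{3} + z^{2} + 2 z\right) = \frac{107}{3} + z^{2} - 13 h + 2 z$)
$X = 350$ ($X = - 105 \left(\frac{107}{3} + \left(-13\right)^{2} - 182 + 2 \left(-13\right)\right) = - 105 \left(\frac{107}{3} + 169 - 182 - 26\right) = \left(-105\right) \left(- \frac{10}{3}\right) = 350$)
$\frac{43599}{33409} - \frac{13939}{X} = \frac{43599}{33409} - \frac{13939}{350} = - \frac{450428401}{11693150}$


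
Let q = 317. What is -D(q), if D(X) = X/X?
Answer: -1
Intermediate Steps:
D(X) = 1
-D(q) = -1*1 = -1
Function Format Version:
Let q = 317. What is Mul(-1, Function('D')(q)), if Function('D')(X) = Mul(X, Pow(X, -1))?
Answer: -1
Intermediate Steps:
Function('D')(X) = 1
Mul(-1, Function('D')(q)) = Mul(-1, 1) = -1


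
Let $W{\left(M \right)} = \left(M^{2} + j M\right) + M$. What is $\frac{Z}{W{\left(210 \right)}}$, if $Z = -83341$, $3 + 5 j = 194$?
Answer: $- \frac{83341}{52332} \approx -1.5925$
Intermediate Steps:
$j = \frac{191}{5}$ ($j = - \frac{3}{5} + \frac{1}{5} \cdot 194 = - \frac{3}{5} + \frac{194}{5} = \frac{191}{5} \approx 38.2$)
$W{\left(M \right)} = M^{2} + \frac{196 M}{5}$ ($W{\left(M \right)} = \left(M^{2} + \frac{191 M}{5}\right) + M = M^{2} + \frac{196 M}{5}$)
$\frac{Z}{W{\left(210 \right)}} = - \frac{83341}{\frac{1}{5} \cdot 210 \left(196 + 5 \cdot 210\right)} = - \frac{83341}{\frac{1}{5} \cdot 210 \left(196 + 1050\right)} = - \frac{83341}{\frac{1}{5} \cdot 210 \cdot 1246} = - \frac{83341}{52332}$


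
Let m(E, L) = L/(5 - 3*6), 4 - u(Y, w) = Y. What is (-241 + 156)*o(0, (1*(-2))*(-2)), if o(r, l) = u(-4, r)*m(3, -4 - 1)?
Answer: -3400/13 ≈ -261.54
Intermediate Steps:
u(Y, w) = 4 - Y
m(E, L) = -L/13 (m(E, L) = L/(5 - 18) = L/(-13) = L*(-1/13) = -L/13)
o(r, l) = 40/13 (o(r, l) = (4 - 1*(-4))*(-(-4 - 1)/13) = (4 + 4)*(-1/13*(-5)) = 8*(5/13) = 40/13)
(-241 + 156)*o(0, (1*(-2))*(-2)) = (-241 + 156)*(40/13) = -85*40/13 = -3400/13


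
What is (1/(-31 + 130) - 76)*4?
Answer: -30092/99 ≈ -303.96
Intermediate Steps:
(1/(-31 + 130) - 76)*4 = (1/99 - 76)*4 = -7523/99*4 = -30092/99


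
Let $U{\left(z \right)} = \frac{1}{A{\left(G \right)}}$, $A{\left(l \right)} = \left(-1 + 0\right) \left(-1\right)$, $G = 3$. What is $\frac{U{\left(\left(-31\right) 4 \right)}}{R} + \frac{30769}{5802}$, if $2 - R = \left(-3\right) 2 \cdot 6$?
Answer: $\frac{293756}{55119} \approx 5.3295$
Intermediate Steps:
$A{\left(l \right)} = 1$ ($A{\left(l \right)} = \left(-1\right) \left(-1\right) = 1$)
$R = 38$ ($R = 2 - \left(-3\right) 2 \cdot 6 = 2 - \left(-6\right) 6 = 2 - -36 = 2 + 36 = 38$)
$U{\left(z \right)} = 1$ ($U{\left(z \right)} = 1^{-1} = 1$)
$\frac{U{\left(\left(-31\right) 4 \right)}}{R} + \frac{30769}{5802} = 1 \cdot \frac{1}{38} + \frac{30769}{5802} = 1 \cdot \frac{1}{38} + 30769 \cdot \frac{1}{5802} = \frac{1}{38} + \frac{30769}{5802} = \frac{293756}{55119}$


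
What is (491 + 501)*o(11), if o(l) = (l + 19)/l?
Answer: 29760/11 ≈ 2705.5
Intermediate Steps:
o(l) = (19 + l)/l
(491 + 501)*o(11) = (491 + 501)*((19 + 11)/11) = 992*((1/11)*30) = 992*(30/11) = 29760/11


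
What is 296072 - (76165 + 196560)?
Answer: 23347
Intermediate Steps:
296072 - (76165 + 196560) = 296072 - 1*272725 = 296072 - 272725 = 23347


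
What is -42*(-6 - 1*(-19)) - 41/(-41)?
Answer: -545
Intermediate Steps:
-42*(-6 - 1*(-19)) - 41/(-41) = -42*(-6 + 19) - 41*(-1/41) = -42*13 + 1 = -546 + 1 = -545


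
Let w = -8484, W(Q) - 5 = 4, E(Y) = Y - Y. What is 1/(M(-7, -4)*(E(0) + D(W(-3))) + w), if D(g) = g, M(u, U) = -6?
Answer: -1/8538 ≈ -0.00011712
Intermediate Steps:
E(Y) = 0
W(Q) = 9 (W(Q) = 5 + 4 = 9)
1/(M(-7, -4)*(E(0) + D(W(-3))) + w) = 1/(-6*(0 + 9) - 8484) = 1/(-6*9 - 8484) = 1/(-54 - 8484) = 1/(-8538) = -1/8538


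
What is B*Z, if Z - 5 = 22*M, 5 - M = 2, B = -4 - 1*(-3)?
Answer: -71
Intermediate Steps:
B = -1 (B = -4 + 3 = -1)
M = 3 (M = 5 - 1*2 = 5 - 2 = 3)
Z = 71 (Z = 5 + 22*3 = 5 + 66 = 71)
B*Z = -1*71 = -71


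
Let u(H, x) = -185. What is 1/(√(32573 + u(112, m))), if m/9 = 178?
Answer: √8097/16194 ≈ 0.0055566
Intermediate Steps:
m = 1602 (m = 9*178 = 1602)
1/(√(32573 + u(112, m))) = 1/(√(32573 - 185)) = 1/(√32388) = 1/(2*√8097) = √8097/16194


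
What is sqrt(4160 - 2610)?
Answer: 5*sqrt(62) ≈ 39.370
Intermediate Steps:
sqrt(4160 - 2610) = sqrt(1550) = 5*sqrt(62)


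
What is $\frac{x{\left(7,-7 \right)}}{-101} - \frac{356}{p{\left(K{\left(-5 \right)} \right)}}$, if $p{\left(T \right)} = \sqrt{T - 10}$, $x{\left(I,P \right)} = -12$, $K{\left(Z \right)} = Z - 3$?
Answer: $\frac{12}{101} + \frac{178 i \sqrt{2}}{3} \approx 0.11881 + 83.91 i$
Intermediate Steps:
$K{\left(Z \right)} = -3 + Z$ ($K{\left(Z \right)} = Z - 3 = -3 + Z$)
$p{\left(T \right)} = \sqrt{-10 + T}$
$\frac{x{\left(7,-7 \right)}}{-101} - \frac{356}{p{\left(K{\left(-5 \right)} \right)}} = - \frac{12}{-101} - \frac{356}{\sqrt{-10 - 8}} = \left(-12\right) \left(- \frac{1}{101}\right) - \frac{356}{\sqrt{-10 - 8}} = \frac{12}{101} - \frac{356}{\sqrt{-18}} = \frac{12}{101} - \frac{356}{3 i \sqrt{2}} = \frac{12}{101} - 356 \left(- \frac{i \sqrt{2}}{6}\right) = \frac{12}{101} + \frac{178 i \sqrt{2}}{3}$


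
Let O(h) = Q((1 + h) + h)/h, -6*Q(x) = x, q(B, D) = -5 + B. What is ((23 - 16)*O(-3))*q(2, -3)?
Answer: 35/6 ≈ 5.8333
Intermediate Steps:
Q(x) = -x/6
O(h) = (-⅙ - h/3)/h (O(h) = (-((1 + h) + h)/6)/h = (-(1 + 2*h)/6)/h = (-⅙ - h/3)/h)
((23 - 16)*O(-3))*q(2, -3) = ((23 - 16)*((⅙)*(-1 - 2*(-3))/(-3)))*(-5 + 2) = (7*((⅙)*(-⅓)*(-1 + 6)))*(-3) = (7*((⅙)*(-⅓)*5))*(-3) = (7*(-5/18))*(-3) = -35/18*(-3) = 35/6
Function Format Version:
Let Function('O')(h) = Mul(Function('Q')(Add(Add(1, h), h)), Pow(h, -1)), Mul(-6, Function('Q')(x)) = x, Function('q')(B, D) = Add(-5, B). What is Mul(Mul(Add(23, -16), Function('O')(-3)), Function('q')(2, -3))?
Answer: Rational(35, 6) ≈ 5.8333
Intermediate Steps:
Function('Q')(x) = Mul(Rational(-1, 6), x)
Function('O')(h) = Mul(Pow(h, -1), Add(Rational(-1, 6), Mul(Rational(-1, 3), h))) (Function('O')(h) = Mul(Mul(Rational(-1, 6), Add(Add(1, h), h)), Pow(h, -1)) = Mul(Mul(Rational(-1, 6), Add(1, Mul(2, h))), Pow(h, -1)) = Mul(Add(Rational(-1, 6), Mul(Rational(-1, 3), h)), Pow(h, -1)) = Mul(Pow(h, -1), Add(Rational(-1, 6), Mul(Rational(-1, 3), h))))
Mul(Mul(Add(23, -16), Function('O')(-3)), Function('q')(2, -3)) = Mul(Mul(Add(23, -16), Mul(Rational(1, 6), Pow(-3, -1), Add(-1, Mul(-2, -3)))), Add(-5, 2)) = Mul(Mul(7, Mul(Rational(1, 6), Rational(-1, 3), Add(-1, 6))), -3) = Mul(Mul(7, Mul(Rational(1, 6), Rational(-1, 3), 5)), -3) = Mul(Mul(7, Rational(-5, 18)), -3) = Mul(Rational(-35, 18), -3) = Rational(35, 6)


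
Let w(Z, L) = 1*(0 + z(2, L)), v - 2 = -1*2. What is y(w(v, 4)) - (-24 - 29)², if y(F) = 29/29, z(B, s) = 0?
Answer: -2808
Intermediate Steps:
v = 0 (v = 2 - 1*2 = 2 - 2 = 0)
w(Z, L) = 0 (w(Z, L) = 1*(0 + 0) = 1*0 = 0)
y(F) = 1 (y(F) = 29*(1/29) = 1)
y(w(v, 4)) - (-24 - 29)² = 1 - (-24 - 29)² = 1 - 1*(-53)² = 1 - 1*2809 = 1 - 2809 = -2808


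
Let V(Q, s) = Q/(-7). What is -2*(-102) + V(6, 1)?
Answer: 1422/7 ≈ 203.14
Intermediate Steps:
V(Q, s) = -Q/7 (V(Q, s) = Q*(-⅐) = -Q/7)
-2*(-102) + V(6, 1) = -2*(-102) - ⅐*6 = 204 - 6/7 = 1422/7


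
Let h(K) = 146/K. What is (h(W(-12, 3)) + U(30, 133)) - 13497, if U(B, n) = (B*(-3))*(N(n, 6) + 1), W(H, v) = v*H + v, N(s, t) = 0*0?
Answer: -448517/33 ≈ -13591.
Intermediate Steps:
N(s, t) = 0
W(H, v) = v + H*v (W(H, v) = H*v + v = v + H*v)
U(B, n) = -3*B (U(B, n) = (B*(-3))*(0 + 1) = -3*B*1 = -3*B)
(h(W(-12, 3)) + U(30, 133)) - 13497 = (146/((3*(1 - 12))) - 3*30) - 13497 = (146/((3*(-11))) - 90) - 13497 = (146/(-33) - 90) - 13497 = (146*(-1/33) - 90) - 13497 = (-146/33 - 90) - 13497 = -3116/33 - 13497 = -448517/33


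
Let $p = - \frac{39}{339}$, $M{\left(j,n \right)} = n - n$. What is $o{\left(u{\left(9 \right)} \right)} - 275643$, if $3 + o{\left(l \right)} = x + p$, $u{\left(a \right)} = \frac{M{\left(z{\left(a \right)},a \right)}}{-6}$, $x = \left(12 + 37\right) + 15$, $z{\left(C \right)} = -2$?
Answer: $- \frac{31140779}{113} \approx -2.7558 \cdot 10^{5}$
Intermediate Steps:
$M{\left(j,n \right)} = 0$
$x = 64$ ($x = 49 + 15 = 64$)
$p = - \frac{13}{113}$ ($p = \left(-39\right) \frac{1}{339} = - \frac{13}{113} \approx -0.11504$)
$u{\left(a \right)} = 0$ ($u{\left(a \right)} = \frac{0}{-6} = 0 \left(- \frac{1}{6}\right) = 0$)
$o{\left(l \right)} = \frac{6880}{113}$ ($o{\left(l \right)} = -3 + \left(64 - \frac{13}{113}\right) = -3 + \frac{7219}{113} = \frac{6880}{113}$)
$o{\left(u{\left(9 \right)} \right)} - 275643 = \frac{6880}{113} - 275643 = - \frac{31140779}{113}$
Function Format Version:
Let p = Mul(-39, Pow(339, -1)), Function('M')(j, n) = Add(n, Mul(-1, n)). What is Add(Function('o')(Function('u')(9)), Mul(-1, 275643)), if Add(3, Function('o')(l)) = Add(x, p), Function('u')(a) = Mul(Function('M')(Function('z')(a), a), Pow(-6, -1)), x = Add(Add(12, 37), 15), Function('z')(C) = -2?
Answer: Rational(-31140779, 113) ≈ -2.7558e+5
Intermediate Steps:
Function('M')(j, n) = 0
x = 64 (x = Add(49, 15) = 64)
p = Rational(-13, 113) (p = Mul(-39, Rational(1, 339)) = Rational(-13, 113) ≈ -0.11504)
Function('u')(a) = 0 (Function('u')(a) = Mul(0, Pow(-6, -1)) = Mul(0, Rational(-1, 6)) = 0)
Function('o')(l) = Rational(6880, 113) (Function('o')(l) = Add(-3, Add(64, Rational(-13, 113))) = Add(-3, Rational(7219, 113)) = Rational(6880, 113))
Add(Function('o')(Function('u')(9)), Mul(-1, 275643)) = Add(Rational(6880, 113), Mul(-1, 275643)) = Add(Rational(6880, 113), -275643) = Rational(-31140779, 113)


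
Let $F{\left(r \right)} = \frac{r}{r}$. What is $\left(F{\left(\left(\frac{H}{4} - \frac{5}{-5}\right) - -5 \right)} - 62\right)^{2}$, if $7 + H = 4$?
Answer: $3721$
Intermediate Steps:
$H = -3$ ($H = -7 + 4 = -3$)
$F{\left(r \right)} = 1$
$\left(F{\left(\left(\frac{H}{4} - \frac{5}{-5}\right) - -5 \right)} - 62\right)^{2} = \left(1 - 62\right)^{2} = \left(-61\right)^{2} = 3721$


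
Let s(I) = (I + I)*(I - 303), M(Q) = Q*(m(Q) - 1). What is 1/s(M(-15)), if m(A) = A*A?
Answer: 1/24615360 ≈ 4.0625e-8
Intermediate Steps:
m(A) = A²
M(Q) = Q*(-1 + Q²) (M(Q) = Q*(Q² - 1) = Q*(-1 + Q²))
s(I) = 2*I*(-303 + I) (s(I) = (2*I)*(-303 + I) = 2*I*(-303 + I))
1/s(M(-15)) = 1/(2*((-15)³ - 1*(-15))*(-303 + ((-15)³ - 1*(-15)))) = 1/(2*(-3375 + 15)*(-303 + (-3375 + 15))) = 1/(2*(-3360)*(-303 - 3360)) = 1/(2*(-3360)*(-3663)) = 1/24615360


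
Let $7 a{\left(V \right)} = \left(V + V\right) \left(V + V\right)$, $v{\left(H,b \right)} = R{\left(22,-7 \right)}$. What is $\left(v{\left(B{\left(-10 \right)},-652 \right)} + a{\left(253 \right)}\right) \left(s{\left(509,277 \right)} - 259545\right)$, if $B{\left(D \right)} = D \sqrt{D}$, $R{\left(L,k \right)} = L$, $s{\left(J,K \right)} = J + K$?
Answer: $- \frac{66291468210}{7} \approx -9.4702 \cdot 10^{9}$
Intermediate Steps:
$B{\left(D \right)} = D^{\frac{3}{2}}$
$v{\left(H,b \right)} = 22$
$a{\left(V \right)} = \frac{4 V^{2}}{7}$ ($a{\left(V \right)} = \frac{\left(V + V\right) \left(V + V\right)}{7} = \frac{2 V 2 V}{7} = \frac{4 V^{2}}{7}$)
$\left(v{\left(B{\left(-10 \right)},-652 \right)} + a{\left(253 \right)}\right) \left(s{\left(509,277 \right)} - 259545\right) = \left(22 + \frac{4 \cdot 253^{2}}{7}\right) \left(\left(509 + 277\right) - 259545\right) = \left(22 + \frac{4}{7} \cdot 64009\right) \left(786 - 259545\right) = \left(22 + \frac{256036}{7}\right) \left(-258759\right) = \frac{256190}{7} \left(-258759\right) = - \frac{66291468210}{7}$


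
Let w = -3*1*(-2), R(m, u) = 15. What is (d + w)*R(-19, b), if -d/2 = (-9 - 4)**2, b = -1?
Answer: -4980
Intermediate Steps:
w = 6 (w = -3*(-2) = 6)
d = -338 (d = -2*(-9 - 4)**2 = -2*(-13)**2 = -2*169 = -338)
(d + w)*R(-19, b) = (-338 + 6)*15 = -332*15 = -4980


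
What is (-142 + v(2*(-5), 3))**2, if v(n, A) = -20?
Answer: 26244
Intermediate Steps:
(-142 + v(2*(-5), 3))**2 = (-142 - 20)**2 = (-162)**2 = 26244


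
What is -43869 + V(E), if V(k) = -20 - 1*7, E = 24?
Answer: -43896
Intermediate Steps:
V(k) = -27 (V(k) = -20 - 7 = -27)
-43869 + V(E) = -43869 - 27 = -43896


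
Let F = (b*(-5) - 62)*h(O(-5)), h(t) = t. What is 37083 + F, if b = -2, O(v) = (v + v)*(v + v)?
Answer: 31883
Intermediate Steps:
O(v) = 4*v² (O(v) = (2*v)*(2*v) = 4*v²)
F = -5200 (F = (-2*(-5) - 62)*(4*(-5)²) = (10 - 62)*(4*25) = -52*100 = -5200)
37083 + F = 37083 - 5200 = 31883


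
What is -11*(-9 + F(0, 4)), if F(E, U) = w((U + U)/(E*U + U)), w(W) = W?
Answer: 77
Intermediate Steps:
F(E, U) = 2*U/(U + E*U) (F(E, U) = (U + U)/(E*U + U) = (2*U)/(U + E*U) = 2*U/(U + E*U))
-11*(-9 + F(0, 4)) = -11*(-9 + 2/(1 + 0)) = -11*(-9 + 2/1) = -11*(-9 + 2*1) = -11*(-9 + 2) = -11*(-7) = 77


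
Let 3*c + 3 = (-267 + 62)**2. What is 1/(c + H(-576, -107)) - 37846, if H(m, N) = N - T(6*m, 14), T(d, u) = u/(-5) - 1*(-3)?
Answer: -7890966677/208502 ≈ -37846.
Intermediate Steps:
c = 42022/3 (c = -1 + (-267 + 62)**2/3 = -1 + (1/3)*(-205)**2 = -1 + (1/3)*42025 = -1 + 42025/3 = 42022/3 ≈ 14007.)
T(d, u) = 3 - u/5 (T(d, u) = u*(-1/5) + 3 = -u/5 + 3 = 3 - u/5)
H(m, N) = -1/5 + N (H(m, N) = N - (3 - 1/5*14) = N - (3 - 14/5) = N - 1*1/5 = N - 1/5 = -1/5 + N)
1/(c + H(-576, -107)) - 37846 = 1/(42022/3 + (-1/5 - 107)) - 37846 = 1/(42022/3 - 536/5) - 37846 = 1/(208502/15) - 37846 = 15/208502 - 37846 = -7890966677/208502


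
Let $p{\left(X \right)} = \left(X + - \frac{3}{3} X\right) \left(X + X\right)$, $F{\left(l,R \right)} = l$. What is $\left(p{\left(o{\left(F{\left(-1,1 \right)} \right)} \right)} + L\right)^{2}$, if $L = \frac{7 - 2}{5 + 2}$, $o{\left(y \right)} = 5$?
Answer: $\frac{25}{49} \approx 0.5102$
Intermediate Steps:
$p{\left(X \right)} = 0$ ($p{\left(X \right)} = \left(X + \left(-3\right) \frac{1}{3} X\right) 2 X = \left(X - X\right) 2 X = 0 \cdot 2 X = 0$)
$L = \frac{5}{7} \approx 0.71429$
$\left(p{\left(o{\left(F{\left(-1,1 \right)} \right)} \right)} + L\right)^{2} = \left(0 + \frac{5}{7}\right)^{2} = \left(\frac{5}{7}\right)^{2} = \frac{25}{49}$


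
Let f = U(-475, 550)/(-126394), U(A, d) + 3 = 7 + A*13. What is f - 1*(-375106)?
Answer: 47411153935/126394 ≈ 3.7511e+5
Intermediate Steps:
U(A, d) = 4 + 13*A (U(A, d) = -3 + (7 + A*13) = -3 + (7 + 13*A) = 4 + 13*A)
f = 6171/126394 (f = (4 + 13*(-475))/(-126394) = (4 - 6175)*(-1/126394) = -6171*(-1/126394) = 6171/126394 ≈ 0.048824)
f - 1*(-375106) = 6171/126394 - 1*(-375106) = 6171/126394 + 375106 = 47411153935/126394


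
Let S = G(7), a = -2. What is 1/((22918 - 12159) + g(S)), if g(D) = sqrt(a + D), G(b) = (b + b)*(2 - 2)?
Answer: 10759/115756083 - I*sqrt(2)/115756083 ≈ 9.2945e-5 - 1.2217e-8*I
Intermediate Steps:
G(b) = 0 (G(b) = (2*b)*0 = 0)
S = 0
g(D) = sqrt(-2 + D)
1/((22918 - 12159) + g(S)) = 1/((22918 - 12159) + sqrt(-2 + 0)) = 1/(10759 + sqrt(-2)) = 1/(10759 + I*sqrt(2))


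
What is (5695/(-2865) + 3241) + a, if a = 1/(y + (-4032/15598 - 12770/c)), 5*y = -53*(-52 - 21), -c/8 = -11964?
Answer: 2678683540017472634/827005979523513 ≈ 3239.0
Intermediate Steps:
c = 95712 (c = -8*(-11964) = 95712)
y = 3869/5 (y = (-53*(-52 - 21))/5 = (-53*(-73))/5 = (1/5)*3869 = 3869/5 ≈ 773.80)
a = 1866144720/1443291412781 (a = 1/(3869/5 + (-4032/15598 - 12770/95712)) = 1/(3869/5 + (-4032*1/15598 - 12770*1/95712)) = 1/(3869/5 + (-2016/7799 - 6385/47856)) = 1/(3869/5 - 146274311/373228944) = 1/(1443291412781/1866144720) = 1866144720/1443291412781 ≈ 0.0012930)
(5695/(-2865) + 3241) + a = (5695/(-2865) + 3241) + 1866144720/1443291412781 = (5695*(-1/2865) + 3241) + 1866144720/1443291412781 = (-1139/573 + 3241) + 1866144720/1443291412781 = 1855954/573 + 1866144720/1443291412781 = 2678683540017472634/827005979523513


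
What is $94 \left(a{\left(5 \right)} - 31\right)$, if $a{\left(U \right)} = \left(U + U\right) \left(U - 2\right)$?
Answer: $-94$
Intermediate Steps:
$a{\left(U \right)} = 2 U \left(-2 + U\right)$
$94 \left(a{\left(5 \right)} - 31\right) = 94 \left(2 \cdot 5 \left(-2 + 5\right) - 31\right) = 94 \left(2 \cdot 5 \cdot 3 - 31\right) = 94 \left(30 - 31\right) = 94 \left(-1\right) = -94$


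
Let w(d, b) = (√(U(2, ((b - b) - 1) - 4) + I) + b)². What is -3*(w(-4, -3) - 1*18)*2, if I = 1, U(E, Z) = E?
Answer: 36 + 36*√3 ≈ 98.354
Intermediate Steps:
w(d, b) = (b + √3)² (w(d, b) = (√(2 + 1) + b)² = (√3 + b)² = (b + √3)²)
-3*(w(-4, -3) - 1*18)*2 = -3*((-3 + √3)² - 1*18)*2 = -3*((-3 + √3)² - 18)*2 = -3*(-18 + (-3 + √3)²)*2 = (54 - 3*(-3 + √3)²)*2 = 108 - 6*(-3 + √3)²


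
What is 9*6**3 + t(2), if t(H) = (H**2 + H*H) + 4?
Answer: 1956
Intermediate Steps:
t(H) = 4 + 2*H**2 (t(H) = (H**2 + H**2) + 4 = 2*H**2 + 4 = 4 + 2*H**2)
9*6**3 + t(2) = 9*6**3 + (4 + 2*2**2) = 9*216 + (4 + 2*4) = 1944 + (4 + 8) = 1944 + 12 = 1956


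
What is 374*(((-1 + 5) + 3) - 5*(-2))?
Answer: 6358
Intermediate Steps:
374*(((-1 + 5) + 3) - 5*(-2)) = 374*((4 + 3) + 10) = 374*(7 + 10) = 374*17 = 6358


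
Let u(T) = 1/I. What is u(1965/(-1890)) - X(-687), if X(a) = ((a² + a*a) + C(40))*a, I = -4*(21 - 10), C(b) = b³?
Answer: 30467949863/44 ≈ 6.9245e+8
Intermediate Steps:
I = -44 (I = -4*11 = -44)
X(a) = a*(64000 + 2*a²) (X(a) = ((a² + a*a) + 40³)*a = ((a² + a²) + 64000)*a = (2*a² + 64000)*a = (64000 + 2*a²)*a = a*(64000 + 2*a²))
u(T) = -1/44 (u(T) = 1/(-44) = -1/44)
u(1965/(-1890)) - X(-687) = -1/44 - 2*(-687)*(32000 + (-687)²) = -1/44 - 2*(-687)*(32000 + 471969) = -1/44 - 2*(-687)*503969 = -1/44 - 1*(-692453406) = -1/44 + 692453406 = 30467949863/44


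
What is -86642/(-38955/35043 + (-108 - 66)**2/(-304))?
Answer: 76916955352/89400349 ≈ 860.37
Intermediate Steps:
-86642/(-38955/35043 + (-108 - 66)**2/(-304)) = -86642/(-38955*1/35043 + (-174)**2*(-1/304)) = -86642/(-12985/11681 + 30276*(-1/304)) = -86642/(-12985/11681 - 7569/76) = -86642/(-89400349/887756) = -86642*(-887756/89400349) = 76916955352/89400349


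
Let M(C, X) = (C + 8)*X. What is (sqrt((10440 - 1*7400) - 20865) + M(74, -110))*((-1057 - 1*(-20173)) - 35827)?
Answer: 150733220 - 83555*I*sqrt(713) ≈ 1.5073e+8 - 2.2311e+6*I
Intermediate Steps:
M(C, X) = X*(8 + C) (M(C, X) = (8 + C)*X = X*(8 + C))
(sqrt((10440 - 1*7400) - 20865) + M(74, -110))*((-1057 - 1*(-20173)) - 35827) = (sqrt((10440 - 1*7400) - 20865) - 110*(8 + 74))*((-1057 - 1*(-20173)) - 35827) = (sqrt((10440 - 7400) - 20865) - 110*82)*((-1057 + 20173) - 35827) = (sqrt(3040 - 20865) - 9020)*(19116 - 35827) = (sqrt(-17825) - 9020)*(-16711) = (5*I*sqrt(713) - 9020)*(-16711) = (-9020 + 5*I*sqrt(713))*(-16711) = 150733220 - 83555*I*sqrt(713)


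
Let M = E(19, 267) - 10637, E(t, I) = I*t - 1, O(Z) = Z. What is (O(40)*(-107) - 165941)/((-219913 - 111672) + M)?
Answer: 170221/337150 ≈ 0.50488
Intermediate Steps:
E(t, I) = -1 + I*t
M = -5565 (M = (-1 + 267*19) - 10637 = (-1 + 5073) - 10637 = 5072 - 10637 = -5565)
(O(40)*(-107) - 165941)/((-219913 - 111672) + M) = (40*(-107) - 165941)/((-219913 - 111672) - 5565) = (-4280 - 165941)/(-331585 - 5565) = -170221/(-337150) = -170221*(-1/337150) = 170221/337150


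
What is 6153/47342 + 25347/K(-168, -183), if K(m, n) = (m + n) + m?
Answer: -398928089/8190166 ≈ -48.708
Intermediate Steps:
K(m, n) = n + 2*m
6153/47342 + 25347/K(-168, -183) = 6153/47342 + 25347/(-183 + 2*(-168)) = 6153*(1/47342) + 25347/(-183 - 336) = 6153/47342 + 25347/(-519) = 6153/47342 + 25347*(-1/519) = 6153/47342 - 8449/173 = -398928089/8190166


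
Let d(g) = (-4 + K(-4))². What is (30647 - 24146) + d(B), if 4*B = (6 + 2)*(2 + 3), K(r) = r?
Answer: 6565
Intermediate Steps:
B = 10 (B = ((6 + 2)*(2 + 3))/4 = (8*5)/4 = (¼)*40 = 10)
d(g) = 64 (d(g) = (-4 - 4)² = (-8)² = 64)
(30647 - 24146) + d(B) = (30647 - 24146) + 64 = 6501 + 64 = 6565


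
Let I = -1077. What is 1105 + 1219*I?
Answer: -1311758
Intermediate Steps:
1105 + 1219*I = 1105 + 1219*(-1077) = 1105 - 1312863 = -1311758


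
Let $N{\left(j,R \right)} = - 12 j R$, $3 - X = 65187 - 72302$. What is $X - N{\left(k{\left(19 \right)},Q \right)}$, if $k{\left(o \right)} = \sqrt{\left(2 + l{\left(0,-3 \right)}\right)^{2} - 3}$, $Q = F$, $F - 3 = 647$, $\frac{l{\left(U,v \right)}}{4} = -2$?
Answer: $7118 + 7800 \sqrt{33} \approx 51926.0$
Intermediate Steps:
$l{\left(U,v \right)} = -8$ ($l{\left(U,v \right)} = 4 \left(-2\right) = -8$)
$F = 650$ ($F = 3 + 647 = 650$)
$Q = 650$
$X = 7118$ ($X = 3 - \left(65187 - 72302\right) = 3 - -7115 = 3 + 7115 = 7118$)
$k{\left(o \right)} = \sqrt{33}$ ($k{\left(o \right)} = \sqrt{\left(2 - 8\right)^{2} - 3} = \sqrt{\left(-6\right)^{2} - 3} = \sqrt{36 - 3} = \sqrt{33}$)
$N{\left(j,R \right)} = - 12 R j$
$X - N{\left(k{\left(19 \right)},Q \right)} = 7118 - \left(-12\right) 650 \sqrt{33} = 7118 - - 7800 \sqrt{33} = 7118 + 7800 \sqrt{33}$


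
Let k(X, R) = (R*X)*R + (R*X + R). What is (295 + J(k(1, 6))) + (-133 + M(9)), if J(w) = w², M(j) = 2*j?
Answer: 2484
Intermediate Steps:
k(X, R) = R + R*X + X*R² (k(X, R) = X*R² + (R + R*X) = R + R*X + X*R²)
(295 + J(k(1, 6))) + (-133 + M(9)) = (295 + (6*(1 + 1 + 6*1))²) + (-133 + 2*9) = (295 + (6*(1 + 1 + 6))²) + (-133 + 18) = (295 + (6*8)²) - 115 = (295 + 48²) - 115 = (295 + 2304) - 115 = 2599 - 115 = 2484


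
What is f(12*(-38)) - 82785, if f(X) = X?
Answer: -83241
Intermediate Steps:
f(12*(-38)) - 82785 = 12*(-38) - 82785 = -456 - 82785 = -83241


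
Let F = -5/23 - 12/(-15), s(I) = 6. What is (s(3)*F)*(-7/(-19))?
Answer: 2814/2185 ≈ 1.2879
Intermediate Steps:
F = 67/115 (F = -5*1/23 - 12*(-1/15) = -5/23 + ⅘ = 67/115 ≈ 0.58261)
(s(3)*F)*(-7/(-19)) = (6*(67/115))*(-7/(-19)) = 402*(-7*(-1/19))/115 = (402/115)*(7/19) = 2814/2185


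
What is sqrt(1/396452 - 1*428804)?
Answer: I*sqrt(16849230160277991)/198226 ≈ 654.83*I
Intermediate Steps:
sqrt(1/396452 - 1*428804) = sqrt(1/396452 - 428804) = sqrt(-170000203407/396452) = I*sqrt(16849230160277991)/198226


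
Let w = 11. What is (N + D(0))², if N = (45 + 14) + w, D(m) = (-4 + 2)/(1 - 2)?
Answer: 5184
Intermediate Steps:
D(m) = 2 (D(m) = -2/(-1) = -2*(-1) = 2)
N = 70 (N = (45 + 14) + 11 = 59 + 11 = 70)
(N + D(0))² = (70 + 2)² = 72² = 5184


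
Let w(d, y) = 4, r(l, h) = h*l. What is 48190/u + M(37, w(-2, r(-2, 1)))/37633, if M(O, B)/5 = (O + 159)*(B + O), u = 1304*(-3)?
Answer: -828175055/73610148 ≈ -11.251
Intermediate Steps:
u = -3912
M(O, B) = 5*(159 + O)*(B + O) (M(O, B) = 5*((O + 159)*(B + O)) = 5*((159 + O)*(B + O)) = 5*(159 + O)*(B + O))
48190/u + M(37, w(-2, r(-2, 1)))/37633 = 48190/(-3912) + (5*37**2 + 795*4 + 795*37 + 5*4*37)/37633 = 48190*(-1/3912) + (5*1369 + 3180 + 29415 + 740)*(1/37633) = -24095/1956 + (6845 + 3180 + 29415 + 740)*(1/37633) = -24095/1956 + 40180*(1/37633) = -24095/1956 + 40180/37633 = -828175055/73610148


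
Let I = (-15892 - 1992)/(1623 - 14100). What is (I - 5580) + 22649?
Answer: 212987797/12477 ≈ 17070.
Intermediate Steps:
I = 17884/12477 (I = -17884/(-12477) = -17884*(-1/12477) = 17884/12477 ≈ 1.4334)
(I - 5580) + 22649 = (17884/12477 - 5580) + 22649 = -69603776/12477 + 22649 = 212987797/12477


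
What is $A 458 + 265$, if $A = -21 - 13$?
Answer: $-15307$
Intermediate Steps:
$A = -34$ ($A = -21 - 13 = -34$)
$A 458 + 265 = \left(-34\right) 458 + 265 = -15572 + 265 = -15307$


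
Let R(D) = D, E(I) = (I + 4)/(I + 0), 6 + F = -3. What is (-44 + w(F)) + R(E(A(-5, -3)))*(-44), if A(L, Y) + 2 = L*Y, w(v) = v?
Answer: -1437/13 ≈ -110.54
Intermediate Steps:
F = -9 (F = -6 - 3 = -9)
A(L, Y) = -2 + L*Y
E(I) = (4 + I)/I
(-44 + w(F)) + R(E(A(-5, -3)))*(-44) = (-44 - 9) + ((4 + (-2 - 5*(-3)))/(-2 - 5*(-3)))*(-44) = -53 + ((4 + (-2 + 15))/(-2 + 15))*(-44) = -53 + ((4 + 13)/13)*(-44) = -53 + ((1/13)*17)*(-44) = -53 + (17/13)*(-44) = -53 - 748/13 = -1437/13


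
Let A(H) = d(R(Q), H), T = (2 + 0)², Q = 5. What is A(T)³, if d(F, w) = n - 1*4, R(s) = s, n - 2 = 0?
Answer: -8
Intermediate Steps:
n = 2 (n = 2 + 0 = 2)
T = 4 (T = 2² = 4)
d(F, w) = -2 (d(F, w) = 2 - 1*4 = 2 - 4 = -2)
A(H) = -2
A(T)³ = (-2)³ = -8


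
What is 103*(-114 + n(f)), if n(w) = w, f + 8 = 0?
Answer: -12566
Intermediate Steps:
f = -8 (f = -8 + 0 = -8)
103*(-114 + n(f)) = 103*(-114 - 8) = 103*(-122) = -12566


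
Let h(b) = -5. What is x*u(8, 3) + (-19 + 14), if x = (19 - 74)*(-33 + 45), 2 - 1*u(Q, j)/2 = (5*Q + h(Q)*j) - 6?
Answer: 22435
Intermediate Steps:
u(Q, j) = 16 - 10*Q + 10*j (u(Q, j) = 4 - 2*((5*Q - 5*j) - 6) = 4 - 2*((-5*j + 5*Q) - 6) = 4 - 2*(-6 - 5*j + 5*Q) = 4 + (12 - 10*Q + 10*j) = 16 - 10*Q + 10*j)
x = -660 (x = -55*12 = -660)
x*u(8, 3) + (-19 + 14) = -660*(16 - 10*8 + 10*3) + (-19 + 14) = -660*(16 - 80 + 30) - 5 = -660*(-34) - 5 = 22440 - 5 = 22435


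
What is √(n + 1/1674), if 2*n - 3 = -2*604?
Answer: 2*I*√11724789/279 ≈ 24.546*I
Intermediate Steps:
n = -1205/2 (n = 3/2 + (-2*604)/2 = 3/2 + (½)*(-1208) = 3/2 - 604 = -1205/2 ≈ -602.50)
√(n + 1/1674) = √(-1205/2 + 1/1674) = √(-504292/837) = 2*I*√11724789/279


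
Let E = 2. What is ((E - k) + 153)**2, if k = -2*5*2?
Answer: 30625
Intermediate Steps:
k = -20 (k = -10*2 = -20)
((E - k) + 153)**2 = ((2 - 1*(-20)) + 153)**2 = ((2 + 20) + 153)**2 = (22 + 153)**2 = 175**2 = 30625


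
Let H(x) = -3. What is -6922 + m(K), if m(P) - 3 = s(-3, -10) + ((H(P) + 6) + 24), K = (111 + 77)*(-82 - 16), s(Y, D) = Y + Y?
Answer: -6898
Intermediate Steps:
s(Y, D) = 2*Y
K = -18424 (K = 188*(-98) = -18424)
m(P) = 24 (m(P) = 3 + (2*(-3) + ((-3 + 6) + 24)) = 3 + (-6 + (3 + 24)) = 3 + (-6 + 27) = 3 + 21 = 24)
-6922 + m(K) = -6922 + 24 = -6898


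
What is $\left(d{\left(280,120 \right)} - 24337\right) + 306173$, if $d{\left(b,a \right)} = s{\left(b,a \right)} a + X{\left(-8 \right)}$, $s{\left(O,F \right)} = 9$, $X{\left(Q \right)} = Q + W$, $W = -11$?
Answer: $282897$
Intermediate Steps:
$X{\left(Q \right)} = -11 + Q$ ($X{\left(Q \right)} = Q - 11 = -11 + Q$)
$d{\left(b,a \right)} = -19 + 9 a$ ($d{\left(b,a \right)} = 9 a - 19 = -19 + 9 a$)
$\left(d{\left(280,120 \right)} - 24337\right) + 306173 = \left(\left(-19 + 9 \cdot 120\right) - 24337\right) + 306173 = \left(\left(-19 + 1080\right) - 24337\right) + 306173 = \left(1061 - 24337\right) + 306173 = -23276 + 306173 = 282897$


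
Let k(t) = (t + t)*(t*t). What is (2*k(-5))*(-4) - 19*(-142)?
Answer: 4698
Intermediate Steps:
k(t) = 2*t³ (k(t) = (2*t)*t² = 2*t³)
(2*k(-5))*(-4) - 19*(-142) = (2*(2*(-5)³))*(-4) - 19*(-142) = (2*(2*(-125)))*(-4) + 2698 = (2*(-250))*(-4) + 2698 = -500*(-4) + 2698 = 2000 + 2698 = 4698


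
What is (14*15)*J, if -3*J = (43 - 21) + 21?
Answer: -3010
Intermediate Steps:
J = -43/3 (J = -((43 - 21) + 21)/3 = -(22 + 21)/3 = -1/3*43 = -43/3 ≈ -14.333)
(14*15)*J = (14*15)*(-43/3) = 210*(-43/3) = -3010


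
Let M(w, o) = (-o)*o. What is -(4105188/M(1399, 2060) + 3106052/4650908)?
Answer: 369500590219/1233537074300 ≈ 0.29955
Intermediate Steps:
M(w, o) = -o²
-(4105188/M(1399, 2060) + 3106052/4650908) = -(4105188/((-1*2060²)) + 3106052/4650908) = -(4105188/((-1*4243600)) + 3106052*(1/4650908)) = -(4105188/(-4243600) + 776513/1162727) = -(4105188*(-1/4243600) + 776513/1162727) = -(-1026297/1060900 + 776513/1162727) = -1*(-369500590219/1233537074300) = 369500590219/1233537074300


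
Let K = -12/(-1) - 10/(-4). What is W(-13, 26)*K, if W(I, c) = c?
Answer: 377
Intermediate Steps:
K = 29/2 (K = -12*(-1) - 10*(-¼) = 12 + 5/2 = 29/2 ≈ 14.500)
W(-13, 26)*K = 26*(29/2) = 377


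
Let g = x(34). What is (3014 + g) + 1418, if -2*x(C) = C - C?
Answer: 4432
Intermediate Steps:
x(C) = 0 (x(C) = -(C - C)/2 = -1/2*0 = 0)
g = 0
(3014 + g) + 1418 = (3014 + 0) + 1418 = 3014 + 1418 = 4432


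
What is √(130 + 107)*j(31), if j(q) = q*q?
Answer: 961*√237 ≈ 14794.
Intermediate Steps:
j(q) = q²
√(130 + 107)*j(31) = √(130 + 107)*31² = √237*961 = 961*√237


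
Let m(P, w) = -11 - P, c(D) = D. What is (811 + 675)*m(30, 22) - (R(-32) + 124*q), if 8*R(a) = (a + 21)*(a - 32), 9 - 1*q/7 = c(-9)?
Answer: -76638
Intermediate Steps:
q = 126 (q = 63 - 7*(-9) = 63 + 63 = 126)
R(a) = (-32 + a)*(21 + a)/8 (R(a) = ((a + 21)*(a - 32))/8 = ((21 + a)*(-32 + a))/8 = ((-32 + a)*(21 + a))/8 = (-32 + a)*(21 + a)/8)
(811 + 675)*m(30, 22) - (R(-32) + 124*q) = (811 + 675)*(-11 - 1*30) - ((-84 - 11/8*(-32) + (1/8)*(-32)**2) + 124*126) = 1486*(-11 - 30) - ((-84 + 44 + (1/8)*1024) + 15624) = 1486*(-41) - ((-84 + 44 + 128) + 15624) = -60926 - (88 + 15624) = -60926 - 1*15712 = -60926 - 15712 = -76638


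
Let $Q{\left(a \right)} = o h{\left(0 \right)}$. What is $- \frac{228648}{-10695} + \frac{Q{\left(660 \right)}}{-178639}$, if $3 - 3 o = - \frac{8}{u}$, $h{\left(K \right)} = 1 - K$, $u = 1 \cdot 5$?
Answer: $\frac{40845433673}{1910544105} \approx 21.379$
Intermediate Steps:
$u = 5$
$o = \frac{23}{15}$ ($o = 1 - \frac{\left(-8\right) \frac{1}{5}}{3} = 1 - - \frac{8}{15} = 1 + \frac{8}{15} = \frac{23}{15} \approx 1.5333$)
$Q{\left(a \right)} = \frac{23}{15}$ ($Q{\left(a \right)} = \frac{23 \left(1 - 0\right)}{15} = \frac{23 \left(1 + 0\right)}{15} = \frac{23}{15} \cdot 1 = \frac{23}{15}$)
$- \frac{228648}{-10695} + \frac{Q{\left(660 \right)}}{-178639} = - \frac{228648}{-10695} + \frac{23}{15 \left(-178639\right)} = \left(-228648\right) \left(- \frac{1}{10695}\right) + \frac{23}{15} \left(- \frac{1}{178639}\right) = \frac{76216}{3565} - \frac{23}{2679585} = \frac{40845433673}{1910544105}$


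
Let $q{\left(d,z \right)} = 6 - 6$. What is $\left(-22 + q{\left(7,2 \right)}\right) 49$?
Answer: $-1078$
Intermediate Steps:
$q{\left(d,z \right)} = 0$ ($q{\left(d,z \right)} = 6 - 6 = 0$)
$\left(-22 + q{\left(7,2 \right)}\right) 49 = \left(-22 + 0\right) 49 = \left(-22\right) 49 = -1078$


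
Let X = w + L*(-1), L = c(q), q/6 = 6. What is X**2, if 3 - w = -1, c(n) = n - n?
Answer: 16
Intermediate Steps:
q = 36 (q = 6*6 = 36)
c(n) = 0
w = 4 (w = 3 - 1*(-1) = 3 + 1 = 4)
L = 0
X = 4 (X = 4 + 0*(-1) = 4 + 0 = 4)
X**2 = 4**2 = 16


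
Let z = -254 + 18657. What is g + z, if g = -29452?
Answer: -11049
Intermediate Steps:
z = 18403
g + z = -29452 + 18403 = -11049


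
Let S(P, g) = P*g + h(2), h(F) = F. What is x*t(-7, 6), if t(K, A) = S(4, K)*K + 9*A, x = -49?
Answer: -11564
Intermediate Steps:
S(P, g) = 2 + P*g (S(P, g) = P*g + 2 = 2 + P*g)
t(K, A) = 9*A + K*(2 + 4*K) (t(K, A) = (2 + 4*K)*K + 9*A = K*(2 + 4*K) + 9*A = 9*A + K*(2 + 4*K))
x*t(-7, 6) = -49*(9*6 + 2*(-7)*(1 + 2*(-7))) = -49*(54 + 2*(-7)*(1 - 14)) = -49*(54 + 2*(-7)*(-13)) = -49*(54 + 182) = -49*236 = -11564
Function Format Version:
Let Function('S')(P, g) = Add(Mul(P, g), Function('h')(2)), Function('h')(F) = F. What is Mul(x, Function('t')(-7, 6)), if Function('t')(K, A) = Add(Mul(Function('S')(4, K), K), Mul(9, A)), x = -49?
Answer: -11564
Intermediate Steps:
Function('S')(P, g) = Add(2, Mul(P, g)) (Function('S')(P, g) = Add(Mul(P, g), 2) = Add(2, Mul(P, g)))
Function('t')(K, A) = Add(Mul(9, A), Mul(K, Add(2, Mul(4, K)))) (Function('t')(K, A) = Add(Mul(Add(2, Mul(4, K)), K), Mul(9, A)) = Add(Mul(K, Add(2, Mul(4, K))), Mul(9, A)) = Add(Mul(9, A), Mul(K, Add(2, Mul(4, K)))))
Mul(x, Function('t')(-7, 6)) = Mul(-49, Add(Mul(9, 6), Mul(2, -7, Add(1, Mul(2, -7))))) = Mul(-49, Add(54, Mul(2, -7, Add(1, -14)))) = Mul(-49, Add(54, Mul(2, -7, -13))) = Mul(-49, Add(54, 182)) = Mul(-49, 236) = -11564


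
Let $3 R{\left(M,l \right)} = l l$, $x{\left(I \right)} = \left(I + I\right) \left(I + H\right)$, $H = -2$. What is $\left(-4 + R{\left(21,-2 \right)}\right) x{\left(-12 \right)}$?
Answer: $-896$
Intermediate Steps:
$x{\left(I \right)} = 2 I \left(-2 + I\right)$ ($x{\left(I \right)} = \left(I + I\right) \left(I - 2\right) = 2 I \left(-2 + I\right)$)
$R{\left(M,l \right)} = \frac{l^{2}}{3}$ ($R{\left(M,l \right)} = \frac{l l}{3} = \frac{l^{2}}{3}$)
$\left(-4 + R{\left(21,-2 \right)}\right) x{\left(-12 \right)} = \left(-4 + \frac{\left(-2\right)^{2}}{3}\right) 2 \left(-12\right) \left(-2 - 12\right) = \left(-4 + \frac{1}{3} \cdot 4\right) 2 \left(-12\right) \left(-14\right) = \left(-4 + \frac{4}{3}\right) 336 = \left(- \frac{8}{3}\right) 336 = -896$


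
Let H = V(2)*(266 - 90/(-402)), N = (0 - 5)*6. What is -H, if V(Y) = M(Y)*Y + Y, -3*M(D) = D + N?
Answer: -1105894/201 ≈ -5502.0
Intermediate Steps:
N = -30 (N = -5*6 = -30)
M(D) = 10 - D/3 (M(D) = -(D - 30)/3 = -(-30 + D)/3 = 10 - D/3)
V(Y) = Y + Y*(10 - Y/3) (V(Y) = (10 - Y/3)*Y + Y = Y*(10 - Y/3) + Y = Y + Y*(10 - Y/3))
H = 1105894/201 (H = ((⅓)*2*(33 - 1*2))*(266 - 90/(-402)) = ((⅓)*2*(33 - 2))*(266 - 90*(-1/402)) = ((⅓)*2*31)*(266 + 15/67) = (62/3)*(17837/67) = 1105894/201 ≈ 5502.0)
-H = -1*1105894/201 = -1105894/201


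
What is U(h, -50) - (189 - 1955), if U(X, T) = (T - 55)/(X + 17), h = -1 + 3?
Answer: 33449/19 ≈ 1760.5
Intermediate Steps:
h = 2
U(X, T) = (-55 + T)/(17 + X)
U(h, -50) - (189 - 1955) = (-55 - 50)/(17 + 2) - (189 - 1955) = -105/19 - 1*(-1766) = (1/19)*(-105) + 1766 = -105/19 + 1766 = 33449/19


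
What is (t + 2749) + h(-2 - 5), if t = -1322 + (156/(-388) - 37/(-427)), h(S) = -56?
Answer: 56772385/41419 ≈ 1370.7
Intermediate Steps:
t = -54768982/41419 (t = -1322 + (156*(-1/388) - 37*(-1/427)) = -1322 + (-39/97 + 37/427) = -1322 - 13064/41419 = -54768982/41419 ≈ -1322.3)
(t + 2749) + h(-2 - 5) = (-54768982/41419 + 2749) - 56 = 59091849/41419 - 56 = 56772385/41419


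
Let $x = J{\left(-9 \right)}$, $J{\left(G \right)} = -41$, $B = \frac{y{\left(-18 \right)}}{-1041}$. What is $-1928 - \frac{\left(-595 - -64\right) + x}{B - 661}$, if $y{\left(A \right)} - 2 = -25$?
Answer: $- \frac{663604918}{344039} \approx -1928.9$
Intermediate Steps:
$y{\left(A \right)} = -23$ ($y{\left(A \right)} = 2 - 25 = -23$)
$B = \frac{23}{1041}$ ($B = - \frac{23}{-1041} = \left(-23\right) \left(- \frac{1}{1041}\right) = \frac{23}{1041} \approx 0.022094$)
$x = -41$
$-1928 - \frac{\left(-595 - -64\right) + x}{B - 661} = -1928 - \frac{\left(-595 - -64\right) - 41}{\frac{23}{1041} - 661} = -1928 - \frac{\left(-595 + 64\right) - 41}{- \frac{688078}{1041}} = -1928 - \left(-531 - 41\right) \left(- \frac{1041}{688078}\right) = -1928 - \left(-572\right) \left(- \frac{1041}{688078}\right) = -1928 - \frac{297726}{344039} = - \frac{663604918}{344039}$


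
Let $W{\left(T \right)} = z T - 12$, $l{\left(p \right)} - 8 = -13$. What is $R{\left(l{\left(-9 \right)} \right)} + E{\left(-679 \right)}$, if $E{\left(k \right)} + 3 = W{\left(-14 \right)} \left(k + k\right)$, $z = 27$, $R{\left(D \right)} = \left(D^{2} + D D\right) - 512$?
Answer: $529155$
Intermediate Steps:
$l{\left(p \right)} = -5$ ($l{\left(p \right)} = 8 - 13 = -5$)
$R{\left(D \right)} = -512 + 2 D^{2}$ ($R{\left(D \right)} = \left(D^{2} + D^{2}\right) - 512 = 2 D^{2} - 512 = -512 + 2 D^{2}$)
$W{\left(T \right)} = -12 + 27 T$ ($W{\left(T \right)} = 27 T - 12 = -12 + 27 T$)
$E{\left(k \right)} = -3 - 780 k$ ($E{\left(k \right)} = -3 + \left(-12 + 27 \left(-14\right)\right) \left(k + k\right) = -3 + \left(-12 - 378\right) 2 k = -3 - 390 \cdot 2 k = -3 - 780 k$)
$R{\left(l{\left(-9 \right)} \right)} + E{\left(-679 \right)} = \left(-512 + 2 \left(-5\right)^{2}\right) - -529617 = \left(-512 + 2 \cdot 25\right) + \left(-3 + 529620\right) = \left(-512 + 50\right) + 529617 = -462 + 529617 = 529155$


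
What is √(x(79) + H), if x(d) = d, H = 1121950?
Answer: √1122029 ≈ 1059.3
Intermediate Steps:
√(x(79) + H) = √(79 + 1121950) = √1122029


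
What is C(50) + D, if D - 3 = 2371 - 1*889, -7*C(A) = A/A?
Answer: 10394/7 ≈ 1484.9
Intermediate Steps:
C(A) = -⅐ (C(A) = -A/(7*A) = -⅐*1 = -⅐)
D = 1485 (D = 3 + (2371 - 1*889) = 3 + (2371 - 889) = 3 + 1482 = 1485)
C(50) + D = -⅐ + 1485 = 10394/7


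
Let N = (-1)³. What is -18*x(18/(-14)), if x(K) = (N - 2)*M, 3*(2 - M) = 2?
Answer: 72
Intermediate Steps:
M = 4/3 (M = 2 - ⅓*2 = 2 - ⅔ = 4/3 ≈ 1.3333)
N = -1
x(K) = -4 (x(K) = (-1 - 2)*(4/3) = -3*4/3 = -4)
-18*x(18/(-14)) = -18*(-4) = 72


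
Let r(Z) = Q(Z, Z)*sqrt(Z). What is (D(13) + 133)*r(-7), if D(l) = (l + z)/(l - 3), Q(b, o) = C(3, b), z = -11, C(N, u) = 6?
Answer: 3996*I*sqrt(7)/5 ≈ 2114.5*I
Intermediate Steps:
Q(b, o) = 6
D(l) = (-11 + l)/(-3 + l) (D(l) = (l - 11)/(l - 3) = (-11 + l)/(-3 + l))
r(Z) = 6*sqrt(Z)
(D(13) + 133)*r(-7) = ((-11 + 13)/(-3 + 13) + 133)*(6*sqrt(-7)) = (2/10 + 133)*(6*(I*sqrt(7))) = ((1/10)*2 + 133)*(6*I*sqrt(7)) = (1/5 + 133)*(6*I*sqrt(7)) = 666*(6*I*sqrt(7))/5 = 3996*I*sqrt(7)/5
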